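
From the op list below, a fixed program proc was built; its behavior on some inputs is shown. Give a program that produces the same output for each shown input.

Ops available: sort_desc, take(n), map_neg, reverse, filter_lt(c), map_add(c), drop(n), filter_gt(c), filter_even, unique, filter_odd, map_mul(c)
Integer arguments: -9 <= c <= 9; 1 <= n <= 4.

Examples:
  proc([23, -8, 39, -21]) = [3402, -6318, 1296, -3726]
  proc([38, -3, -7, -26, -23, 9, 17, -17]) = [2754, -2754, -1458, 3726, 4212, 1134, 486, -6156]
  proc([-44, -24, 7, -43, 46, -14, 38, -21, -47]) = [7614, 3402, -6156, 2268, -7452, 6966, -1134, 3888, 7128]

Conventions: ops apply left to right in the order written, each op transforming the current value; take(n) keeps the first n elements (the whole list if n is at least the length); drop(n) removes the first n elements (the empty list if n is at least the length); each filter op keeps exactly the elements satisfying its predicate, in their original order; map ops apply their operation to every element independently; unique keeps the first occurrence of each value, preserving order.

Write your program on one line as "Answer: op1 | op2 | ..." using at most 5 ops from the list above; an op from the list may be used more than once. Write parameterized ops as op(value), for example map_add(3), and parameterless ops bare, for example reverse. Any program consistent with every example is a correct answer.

map_mul(9) | map_mul(-2) | reverse | map_mul(9)

Check, running the answer program on each example:
  [23, -8, 39, -21] -> [207, -72, 351, -189] -> [-414, 144, -702, 378] -> [378, -702, 144, -414] -> [3402, -6318, 1296, -3726]
  [38, -3, -7, -26, -23, 9, 17, -17] -> [342, -27, -63, -234, -207, 81, 153, -153] -> [-684, 54, 126, 468, 414, -162, -306, 306] -> [306, -306, -162, 414, 468, 126, 54, -684] -> [2754, -2754, -1458, 3726, 4212, 1134, 486, -6156]
  [-44, -24, 7, -43, 46, -14, 38, -21, -47] -> [-396, -216, 63, -387, 414, -126, 342, -189, -423] -> [792, 432, -126, 774, -828, 252, -684, 378, 846] -> [846, 378, -684, 252, -828, 774, -126, 432, 792] -> [7614, 3402, -6156, 2268, -7452, 6966, -1134, 3888, 7128]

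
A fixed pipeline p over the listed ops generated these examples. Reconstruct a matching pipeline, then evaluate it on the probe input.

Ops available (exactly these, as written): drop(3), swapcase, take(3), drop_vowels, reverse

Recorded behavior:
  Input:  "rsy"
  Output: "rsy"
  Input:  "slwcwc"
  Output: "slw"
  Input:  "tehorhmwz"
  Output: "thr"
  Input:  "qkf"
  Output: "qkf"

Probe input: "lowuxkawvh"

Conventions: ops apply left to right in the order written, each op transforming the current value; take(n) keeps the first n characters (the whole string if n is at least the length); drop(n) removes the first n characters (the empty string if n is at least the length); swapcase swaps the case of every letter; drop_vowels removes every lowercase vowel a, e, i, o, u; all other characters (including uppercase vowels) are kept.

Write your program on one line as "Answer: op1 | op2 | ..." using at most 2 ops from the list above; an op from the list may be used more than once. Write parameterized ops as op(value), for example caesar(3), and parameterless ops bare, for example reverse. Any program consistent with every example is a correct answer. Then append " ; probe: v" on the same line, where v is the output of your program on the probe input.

drop_vowels | take(3) ; probe: "lwx"

Check, running the answer program on each example:
  "rsy" -> "rsy" -> "rsy"
  "slwcwc" -> "slwcwc" -> "slw"
  "tehorhmwz" -> "thrhmwz" -> "thr"
  "qkf" -> "qkf" -> "qkf"
  probe: "lowuxkawvh" -> "lwxkwvh" -> "lwx"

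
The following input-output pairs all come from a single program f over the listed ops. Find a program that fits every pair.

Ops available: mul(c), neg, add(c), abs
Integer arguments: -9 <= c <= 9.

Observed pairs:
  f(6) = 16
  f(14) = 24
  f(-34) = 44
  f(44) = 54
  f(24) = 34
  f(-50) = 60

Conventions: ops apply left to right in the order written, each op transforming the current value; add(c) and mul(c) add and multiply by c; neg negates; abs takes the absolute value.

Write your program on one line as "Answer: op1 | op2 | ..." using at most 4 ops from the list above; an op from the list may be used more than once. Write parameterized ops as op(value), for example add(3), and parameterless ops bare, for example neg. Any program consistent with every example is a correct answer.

abs | add(2) | add(8)

Check, running the answer program on each example:
  6 -> 6 -> 8 -> 16
  14 -> 14 -> 16 -> 24
  -34 -> 34 -> 36 -> 44
  44 -> 44 -> 46 -> 54
  24 -> 24 -> 26 -> 34
  -50 -> 50 -> 52 -> 60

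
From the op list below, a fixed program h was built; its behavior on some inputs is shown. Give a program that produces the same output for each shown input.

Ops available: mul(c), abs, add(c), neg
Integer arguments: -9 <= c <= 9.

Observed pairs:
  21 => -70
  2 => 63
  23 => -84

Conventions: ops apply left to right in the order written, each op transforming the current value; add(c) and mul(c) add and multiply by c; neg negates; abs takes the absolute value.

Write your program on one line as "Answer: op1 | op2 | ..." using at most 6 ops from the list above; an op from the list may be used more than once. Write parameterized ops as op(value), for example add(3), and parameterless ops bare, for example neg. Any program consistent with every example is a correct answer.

add(-4) | neg | add(6) | add(1) | mul(7)

Check, running the answer program on each example:
  21 -> 17 -> -17 -> -11 -> -10 -> -70
  2 -> -2 -> 2 -> 8 -> 9 -> 63
  23 -> 19 -> -19 -> -13 -> -12 -> -84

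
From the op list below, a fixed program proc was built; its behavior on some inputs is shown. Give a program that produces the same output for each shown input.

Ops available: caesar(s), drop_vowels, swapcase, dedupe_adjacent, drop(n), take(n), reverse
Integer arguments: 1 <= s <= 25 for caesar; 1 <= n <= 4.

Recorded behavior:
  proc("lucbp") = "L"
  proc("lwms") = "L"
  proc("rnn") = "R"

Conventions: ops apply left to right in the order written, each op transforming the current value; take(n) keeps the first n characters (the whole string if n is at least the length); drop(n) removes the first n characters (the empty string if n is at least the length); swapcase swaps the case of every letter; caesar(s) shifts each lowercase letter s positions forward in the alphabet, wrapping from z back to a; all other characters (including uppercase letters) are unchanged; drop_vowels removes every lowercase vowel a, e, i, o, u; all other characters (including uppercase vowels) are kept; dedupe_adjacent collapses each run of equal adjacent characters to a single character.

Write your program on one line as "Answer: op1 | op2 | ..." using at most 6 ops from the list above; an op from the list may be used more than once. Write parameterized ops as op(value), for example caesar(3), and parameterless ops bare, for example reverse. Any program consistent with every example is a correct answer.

swapcase | dedupe_adjacent | swapcase | take(1) | swapcase

Check, running the answer program on each example:
  "lucbp" -> "LUCBP" -> "LUCBP" -> "lucbp" -> "l" -> "L"
  "lwms" -> "LWMS" -> "LWMS" -> "lwms" -> "l" -> "L"
  "rnn" -> "RNN" -> "RN" -> "rn" -> "r" -> "R"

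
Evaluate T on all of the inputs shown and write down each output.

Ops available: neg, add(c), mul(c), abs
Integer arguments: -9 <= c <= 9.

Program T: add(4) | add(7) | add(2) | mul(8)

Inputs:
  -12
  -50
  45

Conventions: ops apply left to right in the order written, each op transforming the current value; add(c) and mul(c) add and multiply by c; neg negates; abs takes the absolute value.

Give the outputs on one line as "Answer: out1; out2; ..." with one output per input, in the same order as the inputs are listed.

Execution, op by op:
  -12 -> -8 -> -1 -> 1 -> 8
  -50 -> -46 -> -39 -> -37 -> -296
  45 -> 49 -> 56 -> 58 -> 464

8; -296; 464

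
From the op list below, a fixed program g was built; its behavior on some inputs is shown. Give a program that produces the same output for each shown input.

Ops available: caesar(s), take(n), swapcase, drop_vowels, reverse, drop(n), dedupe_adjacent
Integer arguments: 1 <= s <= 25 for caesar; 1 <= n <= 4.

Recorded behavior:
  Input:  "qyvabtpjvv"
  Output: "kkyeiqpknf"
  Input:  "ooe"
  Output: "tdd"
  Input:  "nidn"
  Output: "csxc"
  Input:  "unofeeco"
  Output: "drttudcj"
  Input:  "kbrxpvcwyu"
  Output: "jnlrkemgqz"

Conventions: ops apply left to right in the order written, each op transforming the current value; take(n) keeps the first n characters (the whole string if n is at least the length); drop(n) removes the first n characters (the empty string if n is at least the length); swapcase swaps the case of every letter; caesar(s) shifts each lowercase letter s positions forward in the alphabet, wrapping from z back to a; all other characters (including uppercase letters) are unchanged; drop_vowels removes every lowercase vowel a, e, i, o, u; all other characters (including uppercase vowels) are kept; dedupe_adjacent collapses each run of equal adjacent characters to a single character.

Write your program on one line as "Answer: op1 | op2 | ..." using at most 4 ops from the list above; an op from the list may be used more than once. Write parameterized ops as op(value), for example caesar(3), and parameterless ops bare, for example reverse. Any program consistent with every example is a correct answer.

caesar(23) | caesar(18) | reverse

Check, running the answer program on each example:
  "qyvabtpjvv" -> "nvsxyqmgss" -> "fnkpqieykk" -> "kkyeiqpknf"
  "ooe" -> "llb" -> "ddt" -> "tdd"
  "nidn" -> "kfak" -> "cxsc" -> "csxc"
  "unofeeco" -> "rklcbbzl" -> "jcduttrd" -> "drttudcj"
  "kbrxpvcwyu" -> "hyoumsztvr" -> "zqgmekrlnj" -> "jnlrkemgqz"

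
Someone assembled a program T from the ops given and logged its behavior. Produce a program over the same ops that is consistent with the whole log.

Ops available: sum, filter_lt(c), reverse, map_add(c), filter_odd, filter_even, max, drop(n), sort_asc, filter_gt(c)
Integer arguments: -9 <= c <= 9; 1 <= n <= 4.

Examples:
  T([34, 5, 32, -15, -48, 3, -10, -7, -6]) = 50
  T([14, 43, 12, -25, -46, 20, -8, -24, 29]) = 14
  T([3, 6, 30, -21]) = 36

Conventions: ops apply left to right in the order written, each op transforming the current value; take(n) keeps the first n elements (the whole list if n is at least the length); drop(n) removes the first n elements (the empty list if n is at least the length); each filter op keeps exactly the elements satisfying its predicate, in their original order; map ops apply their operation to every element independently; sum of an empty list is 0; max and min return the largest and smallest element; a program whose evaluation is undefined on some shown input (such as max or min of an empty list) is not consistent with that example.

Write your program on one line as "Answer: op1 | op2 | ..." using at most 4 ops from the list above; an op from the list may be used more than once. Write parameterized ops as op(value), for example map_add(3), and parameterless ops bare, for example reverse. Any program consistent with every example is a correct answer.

sort_asc | drop(1) | filter_even | sum

Check, running the answer program on each example:
  [34, 5, 32, -15, -48, 3, -10, -7, -6] -> [-48, -15, -10, -7, -6, 3, 5, 32, 34] -> [-15, -10, -7, -6, 3, 5, 32, 34] -> [-10, -6, 32, 34] -> 50
  [14, 43, 12, -25, -46, 20, -8, -24, 29] -> [-46, -25, -24, -8, 12, 14, 20, 29, 43] -> [-25, -24, -8, 12, 14, 20, 29, 43] -> [-24, -8, 12, 14, 20] -> 14
  [3, 6, 30, -21] -> [-21, 3, 6, 30] -> [3, 6, 30] -> [6, 30] -> 36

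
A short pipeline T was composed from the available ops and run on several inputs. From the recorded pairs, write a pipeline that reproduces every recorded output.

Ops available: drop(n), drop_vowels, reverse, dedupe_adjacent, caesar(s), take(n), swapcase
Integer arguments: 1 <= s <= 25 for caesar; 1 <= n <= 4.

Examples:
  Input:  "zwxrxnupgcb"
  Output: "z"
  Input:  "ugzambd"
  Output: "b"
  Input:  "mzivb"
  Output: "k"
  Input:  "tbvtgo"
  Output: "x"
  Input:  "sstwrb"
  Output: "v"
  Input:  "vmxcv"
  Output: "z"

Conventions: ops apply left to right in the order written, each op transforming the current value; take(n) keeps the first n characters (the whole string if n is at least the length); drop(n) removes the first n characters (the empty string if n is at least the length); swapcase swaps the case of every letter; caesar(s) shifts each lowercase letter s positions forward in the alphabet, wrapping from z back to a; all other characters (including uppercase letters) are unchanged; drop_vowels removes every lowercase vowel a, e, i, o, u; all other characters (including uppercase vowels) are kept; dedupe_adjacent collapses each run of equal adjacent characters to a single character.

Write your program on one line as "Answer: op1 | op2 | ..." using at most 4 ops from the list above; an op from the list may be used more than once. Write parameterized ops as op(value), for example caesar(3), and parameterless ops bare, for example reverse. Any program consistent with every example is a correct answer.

take(3) | drop(2) | caesar(2)

Check, running the answer program on each example:
  "zwxrxnupgcb" -> "zwx" -> "x" -> "z"
  "ugzambd" -> "ugz" -> "z" -> "b"
  "mzivb" -> "mzi" -> "i" -> "k"
  "tbvtgo" -> "tbv" -> "v" -> "x"
  "sstwrb" -> "sst" -> "t" -> "v"
  "vmxcv" -> "vmx" -> "x" -> "z"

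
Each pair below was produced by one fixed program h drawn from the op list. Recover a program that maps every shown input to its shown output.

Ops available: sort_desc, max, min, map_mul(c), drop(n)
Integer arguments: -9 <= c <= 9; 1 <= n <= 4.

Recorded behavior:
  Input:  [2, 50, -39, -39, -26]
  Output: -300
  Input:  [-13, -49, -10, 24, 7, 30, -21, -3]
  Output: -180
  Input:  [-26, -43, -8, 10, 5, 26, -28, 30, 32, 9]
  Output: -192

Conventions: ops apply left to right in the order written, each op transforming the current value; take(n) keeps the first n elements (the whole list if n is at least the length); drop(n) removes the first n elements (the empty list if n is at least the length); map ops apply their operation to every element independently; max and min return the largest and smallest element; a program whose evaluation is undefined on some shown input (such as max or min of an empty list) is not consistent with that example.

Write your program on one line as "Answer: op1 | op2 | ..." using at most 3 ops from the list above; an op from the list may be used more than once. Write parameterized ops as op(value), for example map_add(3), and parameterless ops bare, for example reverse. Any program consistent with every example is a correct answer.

sort_desc | map_mul(-6) | min

Check, running the answer program on each example:
  [2, 50, -39, -39, -26] -> [50, 2, -26, -39, -39] -> [-300, -12, 156, 234, 234] -> -300
  [-13, -49, -10, 24, 7, 30, -21, -3] -> [30, 24, 7, -3, -10, -13, -21, -49] -> [-180, -144, -42, 18, 60, 78, 126, 294] -> -180
  [-26, -43, -8, 10, 5, 26, -28, 30, 32, 9] -> [32, 30, 26, 10, 9, 5, -8, -26, -28, -43] -> [-192, -180, -156, -60, -54, -30, 48, 156, 168, 258] -> -192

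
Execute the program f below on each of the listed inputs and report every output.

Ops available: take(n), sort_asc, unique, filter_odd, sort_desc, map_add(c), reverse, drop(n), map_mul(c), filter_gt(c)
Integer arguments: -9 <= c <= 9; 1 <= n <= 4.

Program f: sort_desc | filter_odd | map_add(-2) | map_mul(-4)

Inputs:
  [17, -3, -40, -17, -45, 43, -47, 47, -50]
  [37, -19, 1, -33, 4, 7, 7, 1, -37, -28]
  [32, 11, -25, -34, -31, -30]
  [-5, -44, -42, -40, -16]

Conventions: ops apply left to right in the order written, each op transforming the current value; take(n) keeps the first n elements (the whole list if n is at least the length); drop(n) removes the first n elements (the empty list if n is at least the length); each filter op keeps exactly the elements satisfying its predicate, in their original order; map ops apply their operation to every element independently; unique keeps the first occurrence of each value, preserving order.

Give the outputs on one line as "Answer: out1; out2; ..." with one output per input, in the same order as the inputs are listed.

[-180, -164, -60, 20, 76, 188, 196]; [-140, -20, -20, 4, 4, 84, 140, 156]; [-36, 108, 132]; [28]

Execution, op by op:
  [17, -3, -40, -17, -45, 43, -47, 47, -50] -> [47, 43, 17, -3, -17, -40, -45, -47, -50] -> [47, 43, 17, -3, -17, -45, -47] -> [45, 41, 15, -5, -19, -47, -49] -> [-180, -164, -60, 20, 76, 188, 196]
  [37, -19, 1, -33, 4, 7, 7, 1, -37, -28] -> [37, 7, 7, 4, 1, 1, -19, -28, -33, -37] -> [37, 7, 7, 1, 1, -19, -33, -37] -> [35, 5, 5, -1, -1, -21, -35, -39] -> [-140, -20, -20, 4, 4, 84, 140, 156]
  [32, 11, -25, -34, -31, -30] -> [32, 11, -25, -30, -31, -34] -> [11, -25, -31] -> [9, -27, -33] -> [-36, 108, 132]
  [-5, -44, -42, -40, -16] -> [-5, -16, -40, -42, -44] -> [-5] -> [-7] -> [28]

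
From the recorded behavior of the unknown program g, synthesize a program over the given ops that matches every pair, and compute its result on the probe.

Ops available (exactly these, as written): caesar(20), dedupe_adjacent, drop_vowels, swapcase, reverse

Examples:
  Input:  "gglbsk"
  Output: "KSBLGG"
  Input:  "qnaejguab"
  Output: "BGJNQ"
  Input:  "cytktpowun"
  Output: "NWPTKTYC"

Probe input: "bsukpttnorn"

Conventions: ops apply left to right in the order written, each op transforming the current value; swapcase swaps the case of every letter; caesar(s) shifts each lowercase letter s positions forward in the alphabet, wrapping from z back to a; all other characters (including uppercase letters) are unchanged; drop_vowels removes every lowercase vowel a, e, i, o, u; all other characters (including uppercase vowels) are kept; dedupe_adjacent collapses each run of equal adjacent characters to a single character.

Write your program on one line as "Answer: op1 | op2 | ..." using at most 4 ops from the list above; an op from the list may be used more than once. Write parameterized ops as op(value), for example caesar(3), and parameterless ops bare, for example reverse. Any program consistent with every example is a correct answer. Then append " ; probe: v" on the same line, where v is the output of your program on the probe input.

drop_vowels | reverse | swapcase ; probe: "NRNTTPKSB"

Check, running the answer program on each example:
  "gglbsk" -> "gglbsk" -> "ksblgg" -> "KSBLGG"
  "qnaejguab" -> "qnjgb" -> "bgjnq" -> "BGJNQ"
  "cytktpowun" -> "cytktpwn" -> "nwptktyc" -> "NWPTKTYC"
  probe: "bsukpttnorn" -> "bskpttnrn" -> "nrnttpksb" -> "NRNTTPKSB"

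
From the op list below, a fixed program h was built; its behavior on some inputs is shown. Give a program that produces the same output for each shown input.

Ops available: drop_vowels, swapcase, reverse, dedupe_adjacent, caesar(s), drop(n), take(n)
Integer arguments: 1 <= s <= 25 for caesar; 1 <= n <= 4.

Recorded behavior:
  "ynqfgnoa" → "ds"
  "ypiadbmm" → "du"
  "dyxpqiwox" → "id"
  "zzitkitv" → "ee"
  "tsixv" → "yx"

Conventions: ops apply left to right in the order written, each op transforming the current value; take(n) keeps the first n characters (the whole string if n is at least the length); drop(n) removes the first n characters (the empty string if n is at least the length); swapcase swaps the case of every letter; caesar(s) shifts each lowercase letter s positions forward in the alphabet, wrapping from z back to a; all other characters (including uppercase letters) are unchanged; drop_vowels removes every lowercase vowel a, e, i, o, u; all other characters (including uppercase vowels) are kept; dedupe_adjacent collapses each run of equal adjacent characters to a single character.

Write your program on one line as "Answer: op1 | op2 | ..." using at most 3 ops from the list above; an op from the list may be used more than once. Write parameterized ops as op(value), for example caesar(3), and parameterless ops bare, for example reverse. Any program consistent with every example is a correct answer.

caesar(3) | caesar(2) | take(2)

Check, running the answer program on each example:
  "ynqfgnoa" -> "bqtijqrd" -> "dsvklstf" -> "ds"
  "ypiadbmm" -> "bsldgepp" -> "dunfigrr" -> "du"
  "dyxpqiwox" -> "gbastlzra" -> "idcuvnbtc" -> "id"
  "zzitkitv" -> "cclwnlwy" -> "eenypnya" -> "ee"
  "tsixv" -> "wvlay" -> "yxnca" -> "yx"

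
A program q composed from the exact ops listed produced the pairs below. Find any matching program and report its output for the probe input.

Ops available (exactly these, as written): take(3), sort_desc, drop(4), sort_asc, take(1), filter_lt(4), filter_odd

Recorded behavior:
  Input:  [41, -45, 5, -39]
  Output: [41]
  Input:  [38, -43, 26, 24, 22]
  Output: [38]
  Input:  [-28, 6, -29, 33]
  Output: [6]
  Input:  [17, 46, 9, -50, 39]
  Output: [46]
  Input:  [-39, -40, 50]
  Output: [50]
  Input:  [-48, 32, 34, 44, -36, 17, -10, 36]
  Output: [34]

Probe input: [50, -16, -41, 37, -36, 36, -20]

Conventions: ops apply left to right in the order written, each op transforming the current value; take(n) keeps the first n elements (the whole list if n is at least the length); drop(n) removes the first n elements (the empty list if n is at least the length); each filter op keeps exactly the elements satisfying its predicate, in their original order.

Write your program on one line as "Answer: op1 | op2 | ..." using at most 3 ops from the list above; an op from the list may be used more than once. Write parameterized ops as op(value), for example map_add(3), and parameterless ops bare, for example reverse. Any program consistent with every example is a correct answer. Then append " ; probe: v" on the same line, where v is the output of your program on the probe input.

take(3) | sort_desc | take(1) ; probe: [50]

Check, running the answer program on each example:
  [41, -45, 5, -39] -> [41, -45, 5] -> [41, 5, -45] -> [41]
  [38, -43, 26, 24, 22] -> [38, -43, 26] -> [38, 26, -43] -> [38]
  [-28, 6, -29, 33] -> [-28, 6, -29] -> [6, -28, -29] -> [6]
  [17, 46, 9, -50, 39] -> [17, 46, 9] -> [46, 17, 9] -> [46]
  [-39, -40, 50] -> [-39, -40, 50] -> [50, -39, -40] -> [50]
  [-48, 32, 34, 44, -36, 17, -10, 36] -> [-48, 32, 34] -> [34, 32, -48] -> [34]
  probe: [50, -16, -41, 37, -36, 36, -20] -> [50, -16, -41] -> [50, -16, -41] -> [50]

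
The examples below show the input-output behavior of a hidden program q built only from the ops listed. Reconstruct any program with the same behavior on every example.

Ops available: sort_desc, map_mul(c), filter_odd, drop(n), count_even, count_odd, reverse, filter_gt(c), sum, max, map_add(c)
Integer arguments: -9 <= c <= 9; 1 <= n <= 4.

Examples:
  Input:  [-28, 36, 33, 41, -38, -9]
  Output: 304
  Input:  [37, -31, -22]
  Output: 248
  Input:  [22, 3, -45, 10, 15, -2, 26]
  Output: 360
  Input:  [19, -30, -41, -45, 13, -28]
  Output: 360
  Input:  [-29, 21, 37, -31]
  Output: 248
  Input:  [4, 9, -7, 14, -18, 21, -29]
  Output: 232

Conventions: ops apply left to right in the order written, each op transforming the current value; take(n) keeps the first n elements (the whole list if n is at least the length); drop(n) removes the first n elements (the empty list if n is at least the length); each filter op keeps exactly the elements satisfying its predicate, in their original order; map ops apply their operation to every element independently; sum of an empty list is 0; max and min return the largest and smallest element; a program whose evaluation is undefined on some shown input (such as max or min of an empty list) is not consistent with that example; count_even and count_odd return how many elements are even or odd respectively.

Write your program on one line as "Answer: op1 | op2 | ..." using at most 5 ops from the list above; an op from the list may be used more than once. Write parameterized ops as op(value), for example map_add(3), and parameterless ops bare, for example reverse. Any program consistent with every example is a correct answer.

map_mul(-8) | reverse | filter_gt(-3) | max

Check, running the answer program on each example:
  [-28, 36, 33, 41, -38, -9] -> [224, -288, -264, -328, 304, 72] -> [72, 304, -328, -264, -288, 224] -> [72, 304, 224] -> 304
  [37, -31, -22] -> [-296, 248, 176] -> [176, 248, -296] -> [176, 248] -> 248
  [22, 3, -45, 10, 15, -2, 26] -> [-176, -24, 360, -80, -120, 16, -208] -> [-208, 16, -120, -80, 360, -24, -176] -> [16, 360] -> 360
  [19, -30, -41, -45, 13, -28] -> [-152, 240, 328, 360, -104, 224] -> [224, -104, 360, 328, 240, -152] -> [224, 360, 328, 240] -> 360
  [-29, 21, 37, -31] -> [232, -168, -296, 248] -> [248, -296, -168, 232] -> [248, 232] -> 248
  [4, 9, -7, 14, -18, 21, -29] -> [-32, -72, 56, -112, 144, -168, 232] -> [232, -168, 144, -112, 56, -72, -32] -> [232, 144, 56] -> 232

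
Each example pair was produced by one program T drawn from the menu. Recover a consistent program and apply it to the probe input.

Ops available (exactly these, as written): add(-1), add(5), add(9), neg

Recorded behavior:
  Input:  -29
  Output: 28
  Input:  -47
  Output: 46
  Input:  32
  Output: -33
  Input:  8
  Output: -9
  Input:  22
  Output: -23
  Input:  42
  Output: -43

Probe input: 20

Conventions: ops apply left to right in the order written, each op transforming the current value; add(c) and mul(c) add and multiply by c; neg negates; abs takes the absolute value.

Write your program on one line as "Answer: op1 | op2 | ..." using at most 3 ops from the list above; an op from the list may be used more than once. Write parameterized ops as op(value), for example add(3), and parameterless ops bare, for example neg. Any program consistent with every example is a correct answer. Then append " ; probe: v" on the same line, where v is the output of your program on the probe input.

neg | add(-1) ; probe: -21

Check, running the answer program on each example:
  -29 -> 29 -> 28
  -47 -> 47 -> 46
  32 -> -32 -> -33
  8 -> -8 -> -9
  22 -> -22 -> -23
  42 -> -42 -> -43
  probe: 20 -> -20 -> -21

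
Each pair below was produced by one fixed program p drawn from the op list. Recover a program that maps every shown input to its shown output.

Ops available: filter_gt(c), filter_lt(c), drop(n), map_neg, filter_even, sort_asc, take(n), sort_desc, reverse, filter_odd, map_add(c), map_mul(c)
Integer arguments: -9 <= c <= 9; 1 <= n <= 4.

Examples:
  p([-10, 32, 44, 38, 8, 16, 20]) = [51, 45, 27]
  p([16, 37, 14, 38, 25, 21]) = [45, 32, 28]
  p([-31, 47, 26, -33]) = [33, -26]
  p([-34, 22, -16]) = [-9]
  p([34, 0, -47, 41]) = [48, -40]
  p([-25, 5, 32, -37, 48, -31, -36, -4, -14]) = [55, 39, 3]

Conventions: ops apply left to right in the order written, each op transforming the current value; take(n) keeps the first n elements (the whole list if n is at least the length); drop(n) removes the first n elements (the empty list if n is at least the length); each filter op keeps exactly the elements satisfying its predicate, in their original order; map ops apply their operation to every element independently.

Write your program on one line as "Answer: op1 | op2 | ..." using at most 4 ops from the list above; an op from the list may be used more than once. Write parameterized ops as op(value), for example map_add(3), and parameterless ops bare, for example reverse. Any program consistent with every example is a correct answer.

drop(2) | map_add(7) | sort_desc | take(3)

Check, running the answer program on each example:
  [-10, 32, 44, 38, 8, 16, 20] -> [44, 38, 8, 16, 20] -> [51, 45, 15, 23, 27] -> [51, 45, 27, 23, 15] -> [51, 45, 27]
  [16, 37, 14, 38, 25, 21] -> [14, 38, 25, 21] -> [21, 45, 32, 28] -> [45, 32, 28, 21] -> [45, 32, 28]
  [-31, 47, 26, -33] -> [26, -33] -> [33, -26] -> [33, -26] -> [33, -26]
  [-34, 22, -16] -> [-16] -> [-9] -> [-9] -> [-9]
  [34, 0, -47, 41] -> [-47, 41] -> [-40, 48] -> [48, -40] -> [48, -40]
  [-25, 5, 32, -37, 48, -31, -36, -4, -14] -> [32, -37, 48, -31, -36, -4, -14] -> [39, -30, 55, -24, -29, 3, -7] -> [55, 39, 3, -7, -24, -29, -30] -> [55, 39, 3]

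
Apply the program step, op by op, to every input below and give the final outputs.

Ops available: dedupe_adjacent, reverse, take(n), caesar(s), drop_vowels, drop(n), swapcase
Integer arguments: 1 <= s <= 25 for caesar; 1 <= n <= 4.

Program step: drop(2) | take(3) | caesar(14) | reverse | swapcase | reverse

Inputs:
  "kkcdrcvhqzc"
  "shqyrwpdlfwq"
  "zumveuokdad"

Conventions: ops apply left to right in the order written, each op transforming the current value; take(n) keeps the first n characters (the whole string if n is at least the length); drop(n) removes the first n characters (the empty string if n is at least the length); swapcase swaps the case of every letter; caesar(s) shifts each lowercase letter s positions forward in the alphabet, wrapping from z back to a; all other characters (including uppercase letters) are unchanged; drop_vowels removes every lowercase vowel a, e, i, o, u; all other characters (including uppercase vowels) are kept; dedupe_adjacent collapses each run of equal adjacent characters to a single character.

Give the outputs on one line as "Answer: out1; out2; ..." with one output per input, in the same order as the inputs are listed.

"QRF"; "EMF"; "AJS"

Execution, op by op:
  "kkcdrcvhqzc" -> "cdrcvhqzc" -> "cdr" -> "qrf" -> "frq" -> "FRQ" -> "QRF"
  "shqyrwpdlfwq" -> "qyrwpdlfwq" -> "qyr" -> "emf" -> "fme" -> "FME" -> "EMF"
  "zumveuokdad" -> "mveuokdad" -> "mve" -> "ajs" -> "sja" -> "SJA" -> "AJS"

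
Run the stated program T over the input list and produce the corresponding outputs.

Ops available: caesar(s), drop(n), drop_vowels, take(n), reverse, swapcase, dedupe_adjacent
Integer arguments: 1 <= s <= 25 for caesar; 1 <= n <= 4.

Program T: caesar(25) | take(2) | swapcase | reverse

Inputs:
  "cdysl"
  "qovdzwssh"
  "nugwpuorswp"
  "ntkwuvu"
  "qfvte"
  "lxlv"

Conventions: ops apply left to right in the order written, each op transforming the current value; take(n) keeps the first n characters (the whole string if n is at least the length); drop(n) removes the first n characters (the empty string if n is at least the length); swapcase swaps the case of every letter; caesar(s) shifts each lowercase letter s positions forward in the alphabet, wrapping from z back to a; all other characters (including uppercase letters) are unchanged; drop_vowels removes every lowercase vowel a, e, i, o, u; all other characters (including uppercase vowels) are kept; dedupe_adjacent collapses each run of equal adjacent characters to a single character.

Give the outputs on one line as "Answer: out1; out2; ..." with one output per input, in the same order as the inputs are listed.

"CB"; "NP"; "TM"; "SM"; "EP"; "WK"

Execution, op by op:
  "cdysl" -> "bcxrk" -> "bc" -> "BC" -> "CB"
  "qovdzwssh" -> "pnucyvrrg" -> "pn" -> "PN" -> "NP"
  "nugwpuorswp" -> "mtfvotnqrvo" -> "mt" -> "MT" -> "TM"
  "ntkwuvu" -> "msjvtut" -> "ms" -> "MS" -> "SM"
  "qfvte" -> "peusd" -> "pe" -> "PE" -> "EP"
  "lxlv" -> "kwku" -> "kw" -> "KW" -> "WK"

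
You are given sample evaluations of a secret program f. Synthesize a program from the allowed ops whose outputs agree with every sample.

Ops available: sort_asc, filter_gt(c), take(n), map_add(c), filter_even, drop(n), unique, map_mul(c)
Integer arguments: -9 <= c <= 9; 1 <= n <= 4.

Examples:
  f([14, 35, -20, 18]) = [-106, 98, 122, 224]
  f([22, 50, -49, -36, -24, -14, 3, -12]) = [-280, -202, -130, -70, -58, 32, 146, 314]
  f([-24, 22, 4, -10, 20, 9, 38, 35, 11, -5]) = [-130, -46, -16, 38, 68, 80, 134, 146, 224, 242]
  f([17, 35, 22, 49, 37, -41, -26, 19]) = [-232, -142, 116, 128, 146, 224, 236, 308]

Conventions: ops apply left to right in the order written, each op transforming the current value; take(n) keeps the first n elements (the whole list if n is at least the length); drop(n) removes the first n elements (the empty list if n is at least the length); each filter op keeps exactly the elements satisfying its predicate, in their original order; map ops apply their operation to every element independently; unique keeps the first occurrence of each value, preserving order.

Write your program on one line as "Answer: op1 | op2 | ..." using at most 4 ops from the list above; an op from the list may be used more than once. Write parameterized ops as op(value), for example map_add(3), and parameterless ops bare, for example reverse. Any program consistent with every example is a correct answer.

map_add(1) | map_mul(6) | sort_asc | map_add(8)

Check, running the answer program on each example:
  [14, 35, -20, 18] -> [15, 36, -19, 19] -> [90, 216, -114, 114] -> [-114, 90, 114, 216] -> [-106, 98, 122, 224]
  [22, 50, -49, -36, -24, -14, 3, -12] -> [23, 51, -48, -35, -23, -13, 4, -11] -> [138, 306, -288, -210, -138, -78, 24, -66] -> [-288, -210, -138, -78, -66, 24, 138, 306] -> [-280, -202, -130, -70, -58, 32, 146, 314]
  [-24, 22, 4, -10, 20, 9, 38, 35, 11, -5] -> [-23, 23, 5, -9, 21, 10, 39, 36, 12, -4] -> [-138, 138, 30, -54, 126, 60, 234, 216, 72, -24] -> [-138, -54, -24, 30, 60, 72, 126, 138, 216, 234] -> [-130, -46, -16, 38, 68, 80, 134, 146, 224, 242]
  [17, 35, 22, 49, 37, -41, -26, 19] -> [18, 36, 23, 50, 38, -40, -25, 20] -> [108, 216, 138, 300, 228, -240, -150, 120] -> [-240, -150, 108, 120, 138, 216, 228, 300] -> [-232, -142, 116, 128, 146, 224, 236, 308]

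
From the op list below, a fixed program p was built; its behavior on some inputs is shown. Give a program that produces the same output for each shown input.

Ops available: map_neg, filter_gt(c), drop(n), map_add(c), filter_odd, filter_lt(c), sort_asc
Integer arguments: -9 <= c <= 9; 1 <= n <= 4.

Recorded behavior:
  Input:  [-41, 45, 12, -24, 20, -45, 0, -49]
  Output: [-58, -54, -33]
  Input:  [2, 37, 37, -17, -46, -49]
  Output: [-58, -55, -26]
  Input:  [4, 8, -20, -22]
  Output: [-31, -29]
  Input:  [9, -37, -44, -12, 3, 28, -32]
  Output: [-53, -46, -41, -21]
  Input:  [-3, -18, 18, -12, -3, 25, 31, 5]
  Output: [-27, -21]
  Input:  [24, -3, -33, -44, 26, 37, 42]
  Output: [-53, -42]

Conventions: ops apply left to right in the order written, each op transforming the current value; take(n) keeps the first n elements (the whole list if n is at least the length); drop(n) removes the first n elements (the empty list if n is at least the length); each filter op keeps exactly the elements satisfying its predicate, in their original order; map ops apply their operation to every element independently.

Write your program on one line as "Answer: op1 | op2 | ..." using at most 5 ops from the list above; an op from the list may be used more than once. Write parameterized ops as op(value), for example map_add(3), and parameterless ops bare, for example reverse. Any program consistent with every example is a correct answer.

drop(1) | filter_lt(-3) | sort_asc | map_add(-9)

Check, running the answer program on each example:
  [-41, 45, 12, -24, 20, -45, 0, -49] -> [45, 12, -24, 20, -45, 0, -49] -> [-24, -45, -49] -> [-49, -45, -24] -> [-58, -54, -33]
  [2, 37, 37, -17, -46, -49] -> [37, 37, -17, -46, -49] -> [-17, -46, -49] -> [-49, -46, -17] -> [-58, -55, -26]
  [4, 8, -20, -22] -> [8, -20, -22] -> [-20, -22] -> [-22, -20] -> [-31, -29]
  [9, -37, -44, -12, 3, 28, -32] -> [-37, -44, -12, 3, 28, -32] -> [-37, -44, -12, -32] -> [-44, -37, -32, -12] -> [-53, -46, -41, -21]
  [-3, -18, 18, -12, -3, 25, 31, 5] -> [-18, 18, -12, -3, 25, 31, 5] -> [-18, -12] -> [-18, -12] -> [-27, -21]
  [24, -3, -33, -44, 26, 37, 42] -> [-3, -33, -44, 26, 37, 42] -> [-33, -44] -> [-44, -33] -> [-53, -42]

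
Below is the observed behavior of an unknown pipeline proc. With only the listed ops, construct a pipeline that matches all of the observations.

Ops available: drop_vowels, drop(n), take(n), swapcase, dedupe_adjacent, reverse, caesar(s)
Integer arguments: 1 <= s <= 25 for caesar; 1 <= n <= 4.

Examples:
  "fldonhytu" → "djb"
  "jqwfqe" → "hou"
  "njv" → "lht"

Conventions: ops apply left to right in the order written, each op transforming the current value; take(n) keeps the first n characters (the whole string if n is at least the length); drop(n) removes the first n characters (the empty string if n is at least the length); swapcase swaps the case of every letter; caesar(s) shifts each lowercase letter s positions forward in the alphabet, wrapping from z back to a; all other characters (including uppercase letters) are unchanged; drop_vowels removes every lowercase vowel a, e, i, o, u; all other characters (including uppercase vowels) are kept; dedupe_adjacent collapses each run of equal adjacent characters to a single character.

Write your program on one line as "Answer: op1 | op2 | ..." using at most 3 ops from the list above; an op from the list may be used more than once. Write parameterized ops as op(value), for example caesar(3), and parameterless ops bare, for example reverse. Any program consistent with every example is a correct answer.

caesar(24) | take(3)

Check, running the answer program on each example:
  "fldonhytu" -> "djbmlfwrs" -> "djb"
  "jqwfqe" -> "houdoc" -> "hou"
  "njv" -> "lht" -> "lht"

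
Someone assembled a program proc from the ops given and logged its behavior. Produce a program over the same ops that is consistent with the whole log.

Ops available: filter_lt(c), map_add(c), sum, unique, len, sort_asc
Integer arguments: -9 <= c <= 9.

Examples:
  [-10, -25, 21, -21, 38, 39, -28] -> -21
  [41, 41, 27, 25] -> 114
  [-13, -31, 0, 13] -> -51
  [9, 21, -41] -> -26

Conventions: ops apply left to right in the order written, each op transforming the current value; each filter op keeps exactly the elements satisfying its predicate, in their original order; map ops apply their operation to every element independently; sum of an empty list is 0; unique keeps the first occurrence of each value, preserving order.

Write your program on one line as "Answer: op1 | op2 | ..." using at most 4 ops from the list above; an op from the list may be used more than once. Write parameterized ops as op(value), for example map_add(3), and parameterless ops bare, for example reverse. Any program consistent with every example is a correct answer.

map_add(4) | map_add(-9) | sort_asc | sum

Check, running the answer program on each example:
  [-10, -25, 21, -21, 38, 39, -28] -> [-6, -21, 25, -17, 42, 43, -24] -> [-15, -30, 16, -26, 33, 34, -33] -> [-33, -30, -26, -15, 16, 33, 34] -> -21
  [41, 41, 27, 25] -> [45, 45, 31, 29] -> [36, 36, 22, 20] -> [20, 22, 36, 36] -> 114
  [-13, -31, 0, 13] -> [-9, -27, 4, 17] -> [-18, -36, -5, 8] -> [-36, -18, -5, 8] -> -51
  [9, 21, -41] -> [13, 25, -37] -> [4, 16, -46] -> [-46, 4, 16] -> -26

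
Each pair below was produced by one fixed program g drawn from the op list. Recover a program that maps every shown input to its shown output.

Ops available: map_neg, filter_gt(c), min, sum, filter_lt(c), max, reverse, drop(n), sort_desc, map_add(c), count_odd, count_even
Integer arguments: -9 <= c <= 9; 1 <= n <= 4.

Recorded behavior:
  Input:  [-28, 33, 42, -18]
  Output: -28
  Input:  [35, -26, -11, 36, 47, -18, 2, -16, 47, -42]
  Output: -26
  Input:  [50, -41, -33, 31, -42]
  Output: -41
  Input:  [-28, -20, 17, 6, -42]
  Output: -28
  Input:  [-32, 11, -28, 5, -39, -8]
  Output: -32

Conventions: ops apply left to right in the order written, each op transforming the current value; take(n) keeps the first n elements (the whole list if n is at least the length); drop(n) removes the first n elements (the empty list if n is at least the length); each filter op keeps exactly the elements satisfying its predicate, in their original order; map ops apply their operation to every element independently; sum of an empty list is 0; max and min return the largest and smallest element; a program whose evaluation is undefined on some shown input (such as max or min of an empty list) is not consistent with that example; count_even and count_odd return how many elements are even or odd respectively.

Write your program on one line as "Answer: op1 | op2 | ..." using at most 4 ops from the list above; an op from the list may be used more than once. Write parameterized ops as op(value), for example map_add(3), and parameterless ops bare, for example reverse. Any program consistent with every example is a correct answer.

reverse | drop(3) | min

Check, running the answer program on each example:
  [-28, 33, 42, -18] -> [-18, 42, 33, -28] -> [-28] -> -28
  [35, -26, -11, 36, 47, -18, 2, -16, 47, -42] -> [-42, 47, -16, 2, -18, 47, 36, -11, -26, 35] -> [2, -18, 47, 36, -11, -26, 35] -> -26
  [50, -41, -33, 31, -42] -> [-42, 31, -33, -41, 50] -> [-41, 50] -> -41
  [-28, -20, 17, 6, -42] -> [-42, 6, 17, -20, -28] -> [-20, -28] -> -28
  [-32, 11, -28, 5, -39, -8] -> [-8, -39, 5, -28, 11, -32] -> [-28, 11, -32] -> -32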